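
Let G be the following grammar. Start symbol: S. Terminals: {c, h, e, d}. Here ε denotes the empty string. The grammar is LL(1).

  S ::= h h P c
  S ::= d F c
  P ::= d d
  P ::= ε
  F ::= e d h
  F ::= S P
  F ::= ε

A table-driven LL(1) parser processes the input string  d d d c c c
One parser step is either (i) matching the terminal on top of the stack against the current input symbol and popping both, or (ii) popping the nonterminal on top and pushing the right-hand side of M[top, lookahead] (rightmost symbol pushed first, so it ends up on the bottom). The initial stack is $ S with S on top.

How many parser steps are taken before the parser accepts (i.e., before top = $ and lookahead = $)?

14

step 1: stack=$ S  input=d d d c c c $  — expand S ::= d F c
step 2: stack=$ c F d  input=d d d c c c $  — match d
step 3: stack=$ c F  input=d d c c c $  — expand F ::= S P
step 4: stack=$ c P S  input=d d c c c $  — expand S ::= d F c
step 5: stack=$ c P c F d  input=d d c c c $  — match d
step 6: stack=$ c P c F  input=d c c c $  — expand F ::= S P
step 7: stack=$ c P c P S  input=d c c c $  — expand S ::= d F c
step 8: stack=$ c P c P c F d  input=d c c c $  — match d
step 9: stack=$ c P c P c F  input=c c c $  — expand F ::= ε
step 10: stack=$ c P c P c  input=c c c $  — match c
step 11: stack=$ c P c P  input=c c $  — expand P ::= ε
step 12: stack=$ c P c  input=c c $  — match c
step 13: stack=$ c P  input=c $  — expand P ::= ε
step 14: stack=$ c  input=c $  — match c
Accept reached after 14 steps.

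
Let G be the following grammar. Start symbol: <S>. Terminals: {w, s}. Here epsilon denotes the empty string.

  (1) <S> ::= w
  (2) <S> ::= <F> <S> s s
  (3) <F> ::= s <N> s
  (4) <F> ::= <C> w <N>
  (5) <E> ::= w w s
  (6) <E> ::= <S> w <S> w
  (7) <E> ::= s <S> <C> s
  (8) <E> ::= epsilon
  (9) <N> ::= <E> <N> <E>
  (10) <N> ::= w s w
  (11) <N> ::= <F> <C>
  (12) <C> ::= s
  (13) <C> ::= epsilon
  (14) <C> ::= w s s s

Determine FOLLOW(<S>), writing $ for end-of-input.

FIRST(<C>) = {epsilon, s, w}
FIRST(<F>) = {s, w}  (via <C> w <N>)
FIRST(<S>) = {s, w}  (via <F> <S> s s)
FIRST(<E>) = {epsilon, s, w}  (via <S> w <S> w)
FIRST(<N>) = {s, w}  (via <E> <N> <E>, <F> <C>)
FOLLOW(<S>) includes $ since <S> is the start symbol.
FOLLOW(<S>): in <S>::=<F> <S> s s, <S> is followed by s s with FIRST {s}; in <E>::=<S> w <S> w (occurrence 1), <S> is followed by w <S> w with FIRST {w}; in <E>::=<S> w <S> w (occurrence 2), <S> is followed by w with FIRST {w}; in <E>::=s <S> <C> s, <S> is followed by <C> s with FIRST {s, w}. Thus FOLLOW(<S>) = {$, s, w}.
FOLLOW(<F>): in <S>::=<F> <S> s s, <F> is followed by <S> s s with FIRST {s, w}; in <N>::=<F> <C>, <F> is followed by <C> with FIRST {epsilon, s, w}; in <N>::=<F> <C>, the suffix after <F> is nullable, so FOLLOW(<F>) ⊇ FOLLOW(<N>) = {s, w}. Thus FOLLOW(<F>) = {s, w}.
FOLLOW(<N>): in <F>::=s <N> s, <N> is followed by s with FIRST {s}; in <F>::=<C> w <N>, the suffix after <N> is empty, so FOLLOW(<N>) ⊇ FOLLOW(<F>) = {s, w}; in <N>::=<E> <N> <E>, <N> is followed by <E> with FIRST {epsilon, s, w}; in <N>::=<E> <N> <E>, the suffix after <N> is nullable (adds nothing new). Thus FOLLOW(<N>) = {s, w}.
FOLLOW(<E>): in <N>::=<E> <N> <E> (occurrence 1), <E> is followed by <N> <E> with FIRST {s, w}; in <N>::=<E> <N> <E> (occurrence 2), the suffix after <E> is empty, so FOLLOW(<E>) ⊇ FOLLOW(<N>) = {s, w}. Thus FOLLOW(<E>) = {s, w}.
FOLLOW(<C>): in <F>::=<C> w <N>, <C> is followed by w <N> with FIRST {w}; in <E>::=s <S> <C> s, <C> is followed by s with FIRST {s}; in <N>::=<F> <C>, the suffix after <C> is empty, so FOLLOW(<C>) ⊇ FOLLOW(<N>) = {s, w}. Thus FOLLOW(<C>) = {s, w}.

{$, s, w}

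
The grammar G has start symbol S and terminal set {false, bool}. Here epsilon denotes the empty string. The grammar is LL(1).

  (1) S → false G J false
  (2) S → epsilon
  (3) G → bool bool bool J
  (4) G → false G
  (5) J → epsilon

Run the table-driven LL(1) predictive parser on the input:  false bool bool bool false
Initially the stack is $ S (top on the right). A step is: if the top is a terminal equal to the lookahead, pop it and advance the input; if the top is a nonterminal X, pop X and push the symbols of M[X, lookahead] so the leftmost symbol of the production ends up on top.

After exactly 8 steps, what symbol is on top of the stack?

false

step 1: stack=$ S  input=false bool bool bool false $  — expand S → false G J false
step 2: stack=$ false J G false  input=false bool bool bool false $  — match false
step 3: stack=$ false J G  input=bool bool bool false $  — expand G → bool bool bool J
step 4: stack=$ false J J bool bool bool  input=bool bool bool false $  — match bool
step 5: stack=$ false J J bool bool  input=bool bool false $  — match bool
step 6: stack=$ false J J bool  input=bool false $  — match bool
step 7: stack=$ false J J  input=false $  — expand J → epsilon
step 8: stack=$ false J  input=false $  — expand J → epsilon
Stack after step 8: $ false (top = false).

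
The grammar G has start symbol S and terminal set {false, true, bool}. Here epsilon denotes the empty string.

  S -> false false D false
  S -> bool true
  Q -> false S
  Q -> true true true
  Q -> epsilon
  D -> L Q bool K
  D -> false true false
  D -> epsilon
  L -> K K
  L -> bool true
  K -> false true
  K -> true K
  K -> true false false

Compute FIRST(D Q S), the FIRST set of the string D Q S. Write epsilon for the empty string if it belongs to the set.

FIRST(S) = {bool, false}
FIRST(Q) = {epsilon, false, true}
FIRST(K) = {false, true}
FIRST(L) = {bool, false, true}  (via K K)
FIRST(D) = {epsilon, bool, false, true}  (via L Q bool K)
FIRST(D Q S): take FIRST of each symbol in turn, carrying on past any symbol whose FIRST contains epsilon; result {bool, false, true}.

{bool, false, true}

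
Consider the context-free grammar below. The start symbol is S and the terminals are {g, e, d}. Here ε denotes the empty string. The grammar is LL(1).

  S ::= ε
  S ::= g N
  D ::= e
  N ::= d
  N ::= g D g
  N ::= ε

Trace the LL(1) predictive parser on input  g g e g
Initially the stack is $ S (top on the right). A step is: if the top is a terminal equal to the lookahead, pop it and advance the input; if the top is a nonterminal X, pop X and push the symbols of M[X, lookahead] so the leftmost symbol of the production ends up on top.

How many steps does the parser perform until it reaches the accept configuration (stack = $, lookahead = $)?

     Stack    Input      Action
  1  $ S      g g e g $  expand S ::= g N
  2  $ N g    g g e g $  match g
  3  $ N      g e g $    expand N ::= g D g
  4  $ g D g  g e g $    match g
  5  $ g D    e g $      expand D ::= e
  6  $ g e    e g $      match e
  7  $ g      g $        match g
Accept reached after 7 steps.

7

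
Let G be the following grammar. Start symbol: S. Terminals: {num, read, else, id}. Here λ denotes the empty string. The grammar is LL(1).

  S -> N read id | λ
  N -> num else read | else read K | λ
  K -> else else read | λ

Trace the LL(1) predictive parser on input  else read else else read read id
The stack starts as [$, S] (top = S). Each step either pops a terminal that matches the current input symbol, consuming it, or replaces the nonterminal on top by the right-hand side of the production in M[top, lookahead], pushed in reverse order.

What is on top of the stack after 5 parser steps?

     Stack                  Input                               Action
  1  $ S                    else read else else read read id $  expand S -> N read id
  2  $ id read N            else read else else read read id $  expand N -> else read K
  3  $ id read K read else  else read else else read read id $  match else
  4  $ id read K read       read else else read read id $       match read
  5  $ id read K            else else read read id $            expand K -> else else read
Stack after step 5: $ id read read else else (top = else).

else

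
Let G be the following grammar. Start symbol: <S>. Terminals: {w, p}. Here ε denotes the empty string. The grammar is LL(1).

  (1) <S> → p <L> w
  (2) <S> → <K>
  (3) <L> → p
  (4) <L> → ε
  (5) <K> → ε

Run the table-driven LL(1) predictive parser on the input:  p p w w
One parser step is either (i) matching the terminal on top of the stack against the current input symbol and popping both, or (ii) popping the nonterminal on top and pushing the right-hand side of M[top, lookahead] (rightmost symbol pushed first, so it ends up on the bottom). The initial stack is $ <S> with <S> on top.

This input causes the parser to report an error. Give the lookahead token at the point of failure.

w

step 1: stack=$ <S>  input=p p w w $  — expand <S> → p <L> w
step 2: stack=$ w <L> p  input=p p w w $  — match p
step 3: stack=$ w <L>  input=p w w $  — expand <L> → p
step 4: stack=$ w p  input=p w w $  — match p
step 5: stack=$ w  input=w w $  — match w
step 6: stack=$  input=w $  — error: stack empty but input remains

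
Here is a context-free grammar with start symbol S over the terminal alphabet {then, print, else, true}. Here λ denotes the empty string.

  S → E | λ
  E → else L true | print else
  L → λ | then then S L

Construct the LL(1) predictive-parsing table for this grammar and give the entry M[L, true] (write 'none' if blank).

FIRST(E): from E→else L true we get {else}; from E→print else we get {print}. So FIRST(E) = {else, print}.
FIRST(L): from L→λ we get {λ}; from L→then then S L we get {then}. So FIRST(L) = {λ, then}.
FIRST(S): from S→E we get {else, print}; from S→λ we get {λ}. So FIRST(S) = {λ, else, print}.
FOLLOW(S) includes $ since S is the start symbol.
FOLLOW(L): in E→else L true, L is followed by true with FIRST {true}; in L→then then S L, the suffix after L is empty (adds nothing new). Thus FOLLOW(L) = {true}.
For L → λ: FIRST(λ) = {λ}, so it goes in M[L, t] for t ∈ {}; since λ ∈ FIRST, also for every t ∈ FOLLOW(L) = {true}.
For L → then then S L: FIRST(then then S L) = {then}, so it goes in M[L, t] for t ∈ {then}.

L → λ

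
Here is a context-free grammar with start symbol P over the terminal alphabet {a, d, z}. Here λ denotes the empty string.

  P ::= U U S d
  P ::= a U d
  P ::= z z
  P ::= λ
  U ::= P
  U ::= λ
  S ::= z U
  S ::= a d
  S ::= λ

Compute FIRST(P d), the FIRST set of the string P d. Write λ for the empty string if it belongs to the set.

FIRST(S): from S::=z U we get {z}; from S::=a d we get {a}; from S::=λ we get {λ}. So FIRST(S) = {λ, a, z}.
FIRST(P): from P::=U U S d we get {a, d, z}; from P::=a U d we get {a}; from P::=z z we get {z}; from P::=λ we get {λ}. So FIRST(P) = {λ, a, d, z}.
FIRST(U): from U::=P we get {λ, a, d, z}; from U::=λ we get {λ}. So FIRST(U) = {λ, a, d, z}.
FIRST(P d): take FIRST of each symbol in turn, carrying on past any symbol whose FIRST contains λ; result {a, d, z}.

{a, d, z}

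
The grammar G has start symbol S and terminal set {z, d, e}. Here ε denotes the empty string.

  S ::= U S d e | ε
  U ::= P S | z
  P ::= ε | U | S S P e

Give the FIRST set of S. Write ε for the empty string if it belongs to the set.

{ε, d, e, z}

FIRST(S) = {ε, d, e, z}  (via U S d e)
FIRST(U) = {ε, d, e, z}  (via P S)
FIRST(P) = {ε, d, e, z}  (via U, S S P e)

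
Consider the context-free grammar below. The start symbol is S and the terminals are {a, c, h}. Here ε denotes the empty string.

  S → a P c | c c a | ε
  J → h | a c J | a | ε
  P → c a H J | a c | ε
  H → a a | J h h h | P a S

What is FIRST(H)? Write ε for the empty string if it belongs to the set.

{a, c, h}

FIRST(S) = {ε, a, c}
FIRST(J) = {ε, a, h}
FIRST(P) = {ε, a, c}
FIRST(H) = {a, c, h}  (via J h h h, P a S)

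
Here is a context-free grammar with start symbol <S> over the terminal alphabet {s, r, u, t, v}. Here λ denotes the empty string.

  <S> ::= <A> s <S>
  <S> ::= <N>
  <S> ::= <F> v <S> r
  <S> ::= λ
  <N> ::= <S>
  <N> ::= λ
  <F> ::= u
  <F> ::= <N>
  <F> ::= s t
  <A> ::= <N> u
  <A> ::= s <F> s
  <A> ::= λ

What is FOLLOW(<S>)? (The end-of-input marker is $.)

FIRST(<S>) = {λ, s, u, v}  (via <A> s <S>, <N>, <F> v <S> r)
FIRST(<N>) = {λ, s, u, v}  (via <S>)
FIRST(<F>) = {λ, s, u, v}  (via <N>)
FIRST(<A>) = {λ, s, u, v}  (via <N> u)
FOLLOW(<S>) includes $ since <S> is the start symbol.
FOLLOW(<F>): in <S>::=<F> v <S> r, <F> is followed by v <S> r with FIRST {v}; in <A>::=s <F> s, <F> is followed by s with FIRST {s}. Thus FOLLOW(<F>) = {s, v}.
FOLLOW(<A>): in <S>::=<A> s <S>, <A> is followed by s <S> with FIRST {s}. Thus FOLLOW(<A>) = {s}.
FOLLOW(<S>): in <S>::=<A> s <S>, the suffix after <S> is empty (adds nothing new); in <S>::=<F> v <S> r, <S> is followed by r with FIRST {r}; in <N>::=<S>, the suffix after <S> is empty, so FOLLOW(<S>) ⊇ FOLLOW(<N>) = {$, r, s, u, v}. Thus FOLLOW(<S>) = {$, r, s, u, v}.
FOLLOW(<N>): in <S>::=<N>, the suffix after <N> is empty, so FOLLOW(<N>) ⊇ FOLLOW(<S>) = {$, r, s, u, v}; in <F>::=<N>, the suffix after <N> is empty, so FOLLOW(<N>) ⊇ FOLLOW(<F>) = {s, v}; in <A>::=<N> u, <N> is followed by u with FIRST {u}. Thus FOLLOW(<N>) = {$, r, s, u, v}.

{$, r, s, u, v}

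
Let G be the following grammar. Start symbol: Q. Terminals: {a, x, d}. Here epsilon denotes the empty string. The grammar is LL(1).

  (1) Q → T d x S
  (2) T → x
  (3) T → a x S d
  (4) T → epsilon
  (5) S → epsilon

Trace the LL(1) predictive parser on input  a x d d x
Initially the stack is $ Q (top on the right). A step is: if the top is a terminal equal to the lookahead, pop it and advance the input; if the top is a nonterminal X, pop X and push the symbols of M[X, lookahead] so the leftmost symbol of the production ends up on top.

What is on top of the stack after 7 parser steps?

x

     Stack            Input        Action
  1  $ Q              a x d d x $  expand Q → T d x S
  2  $ S x d T        a x d d x $  expand T → a x S d
  3  $ S x d d S x a  a x d d x $  match a
  4  $ S x d d S x    x d d x $    match x
  5  $ S x d d S      d d x $      expand S → epsilon
  6  $ S x d d        d d x $      match d
  7  $ S x d          d x $        match d
Stack after step 7: $ S x (top = x).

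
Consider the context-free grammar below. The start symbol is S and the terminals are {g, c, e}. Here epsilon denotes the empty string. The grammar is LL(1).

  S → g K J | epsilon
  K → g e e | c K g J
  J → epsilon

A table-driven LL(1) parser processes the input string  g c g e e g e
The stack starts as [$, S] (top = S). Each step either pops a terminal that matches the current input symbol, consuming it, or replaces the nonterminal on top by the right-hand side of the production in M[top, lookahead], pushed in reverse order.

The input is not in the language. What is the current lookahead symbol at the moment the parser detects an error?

e

      Stack          Input            Action
   1  $ S            g c g e e g e $  expand S → g K J
   2  $ J K g        g c g e e g e $  match g
   3  $ J K          c g e e g e $    expand K → c K g J
   4  $ J J g K c    c g e e g e $    match c
   5  $ J J g K      g e e g e $      expand K → g e e
   6  $ J J g e e g  g e e g e $      match g
   7  $ J J g e e    e e g e $        match e
   8  $ J J g e      e g e $          match e
   9  $ J J g        g e $            match g
  10  $ J J          e $              error: M[J, e] is empty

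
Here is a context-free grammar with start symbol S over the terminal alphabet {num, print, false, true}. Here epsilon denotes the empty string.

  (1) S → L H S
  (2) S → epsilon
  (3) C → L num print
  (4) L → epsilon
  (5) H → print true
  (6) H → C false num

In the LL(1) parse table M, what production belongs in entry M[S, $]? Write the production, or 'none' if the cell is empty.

S → epsilon

FIRST(L): from L→epsilon we get {epsilon}. So FIRST(L) = {epsilon}.
FIRST(C): from C→L num print we get {num}. So FIRST(C) = {num}.
FIRST(H): from H→print true we get {print}; from H→C false num we get {num}. So FIRST(H) = {num, print}.
FIRST(S): from S→L H S we get {num, print}; from S→epsilon we get {epsilon}. So FIRST(S) = {epsilon, num, print}.
FOLLOW(S) includes $ since S is the start symbol.
FOLLOW(S): in S→L H S, the suffix after S is empty (adds nothing new). Thus FOLLOW(S) = {$}.
For S → L H S: FIRST(L H S) = {num, print}, so it goes in M[S, t] for t ∈ {num, print}.
For S → epsilon: FIRST(epsilon) = {epsilon}, so it goes in M[S, t] for t ∈ {}; since epsilon ∈ FIRST, also for every t ∈ FOLLOW(S) = {$}.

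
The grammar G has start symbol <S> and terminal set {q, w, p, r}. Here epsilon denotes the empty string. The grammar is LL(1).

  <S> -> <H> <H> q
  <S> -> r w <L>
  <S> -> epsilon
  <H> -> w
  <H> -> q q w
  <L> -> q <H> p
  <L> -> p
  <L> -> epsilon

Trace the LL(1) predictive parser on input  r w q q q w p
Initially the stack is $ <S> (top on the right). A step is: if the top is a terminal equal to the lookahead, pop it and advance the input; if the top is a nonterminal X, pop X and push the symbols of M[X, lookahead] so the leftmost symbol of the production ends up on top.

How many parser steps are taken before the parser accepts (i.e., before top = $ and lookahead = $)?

10

step 1: stack=$ <S>  input=r w q q q w p $  — expand <S> -> r w <L>
step 2: stack=$ <L> w r  input=r w q q q w p $  — match r
step 3: stack=$ <L> w  input=w q q q w p $  — match w
step 4: stack=$ <L>  input=q q q w p $  — expand <L> -> q <H> p
step 5: stack=$ p <H> q  input=q q q w p $  — match q
step 6: stack=$ p <H>  input=q q w p $  — expand <H> -> q q w
step 7: stack=$ p w q q  input=q q w p $  — match q
step 8: stack=$ p w q  input=q w p $  — match q
step 9: stack=$ p w  input=w p $  — match w
step 10: stack=$ p  input=p $  — match p
Accept reached after 10 steps.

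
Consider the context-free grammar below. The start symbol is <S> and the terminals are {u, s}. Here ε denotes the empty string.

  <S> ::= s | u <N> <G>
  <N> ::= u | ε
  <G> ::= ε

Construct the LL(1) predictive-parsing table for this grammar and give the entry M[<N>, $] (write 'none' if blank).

FIRST(<S>) = {s, u}
FIRST(<N>) = {ε, u}
FIRST(<G>) = {ε}
FOLLOW(<S>) includes $ since <S> is the start symbol.
FOLLOW(<S>): <S> appears on no right-hand side. Thus FOLLOW(<S>) = {$}.
FOLLOW(<N>): in <S>::=u <N> <G>, <N> is followed by <G> with FIRST {ε}; in <S>::=u <N> <G>, the suffix after <N> is nullable, so FOLLOW(<N>) ⊇ FOLLOW(<S>) = {$}. Thus FOLLOW(<N>) = {$}.
For <N> ::= u: FIRST(u) = {u}, so it goes in M[<N>, t] for t ∈ {u}.
For <N> ::= ε: FIRST(ε) = {ε}, so it goes in M[<N>, t] for t ∈ {}; since ε ∈ FIRST, also for every t ∈ FOLLOW(<N>) = {$}.

<N> ::= ε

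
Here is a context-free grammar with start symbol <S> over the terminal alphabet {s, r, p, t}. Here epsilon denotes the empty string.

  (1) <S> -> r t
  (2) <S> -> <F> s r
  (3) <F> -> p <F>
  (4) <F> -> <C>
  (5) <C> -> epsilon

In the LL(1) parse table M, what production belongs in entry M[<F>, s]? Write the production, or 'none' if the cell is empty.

<F> -> <C>

FIRST(<C>) = {epsilon}
FIRST(<F>) = {epsilon, p}  (via <C>)
FIRST(<S>) = {p, r, s}  (via <F> s r)
FOLLOW(<S>) includes $ since <S> is the start symbol.
FOLLOW(<F>): in <S>-><F> s r, <F> is followed by s r with FIRST {s}; in <F>->p <F>, the suffix after <F> is empty (adds nothing new). Thus FOLLOW(<F>) = {s}.
For <F> -> p <F>: FIRST(p <F>) = {p}, so it goes in M[<F>, t] for t ∈ {p}.
For <F> -> <C>: FIRST(<C>) = {epsilon}, so it goes in M[<F>, t] for t ∈ {}; since epsilon ∈ FIRST, also for every t ∈ FOLLOW(<F>) = {s}.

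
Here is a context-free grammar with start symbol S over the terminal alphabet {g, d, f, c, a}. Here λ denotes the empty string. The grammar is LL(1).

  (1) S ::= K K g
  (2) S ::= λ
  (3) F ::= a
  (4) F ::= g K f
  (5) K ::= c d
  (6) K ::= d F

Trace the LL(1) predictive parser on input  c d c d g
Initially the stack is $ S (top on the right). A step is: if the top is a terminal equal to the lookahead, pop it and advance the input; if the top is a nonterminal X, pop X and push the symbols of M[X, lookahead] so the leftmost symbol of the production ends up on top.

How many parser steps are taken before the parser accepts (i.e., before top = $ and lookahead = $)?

8

     Stack      Input        Action
  1  $ S        c d c d g $  expand S ::= K K g
  2  $ g K K    c d c d g $  expand K ::= c d
  3  $ g K d c  c d c d g $  match c
  4  $ g K d    d c d g $    match d
  5  $ g K      c d g $      expand K ::= c d
  6  $ g d c    c d g $      match c
  7  $ g d      d g $        match d
  8  $ g        g $          match g
Accept reached after 8 steps.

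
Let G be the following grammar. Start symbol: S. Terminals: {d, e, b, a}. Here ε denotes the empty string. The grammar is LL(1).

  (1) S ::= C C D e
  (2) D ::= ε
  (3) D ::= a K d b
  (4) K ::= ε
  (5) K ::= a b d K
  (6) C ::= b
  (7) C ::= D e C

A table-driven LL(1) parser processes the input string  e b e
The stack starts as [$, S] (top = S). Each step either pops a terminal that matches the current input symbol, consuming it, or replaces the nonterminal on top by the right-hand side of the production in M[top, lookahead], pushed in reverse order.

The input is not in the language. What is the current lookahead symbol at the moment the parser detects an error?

step 1: stack=$ S  input=e b e $  — expand S ::= C C D e
step 2: stack=$ e D C C  input=e b e $  — expand C ::= D e C
step 3: stack=$ e D C C e D  input=e b e $  — expand D ::= ε
step 4: stack=$ e D C C e  input=e b e $  — match e
step 5: stack=$ e D C C  input=b e $  — expand C ::= b
step 6: stack=$ e D C b  input=b e $  — match b
step 7: stack=$ e D C  input=e $  — expand C ::= D e C
step 8: stack=$ e D C e D  input=e $  — expand D ::= ε
step 9: stack=$ e D C e  input=e $  — match e
step 10: stack=$ e D C  input=$  — error: M[C, $] is empty

$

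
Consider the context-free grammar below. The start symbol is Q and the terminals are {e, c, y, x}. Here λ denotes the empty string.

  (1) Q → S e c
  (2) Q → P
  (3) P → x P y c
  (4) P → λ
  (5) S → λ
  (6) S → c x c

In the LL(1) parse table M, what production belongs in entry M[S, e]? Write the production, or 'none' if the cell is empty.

S → λ

FIRST(P): from P→x P y c we get {x}; from P→λ we get {λ}. So FIRST(P) = {λ, x}.
FIRST(S): from S→λ we get {λ}; from S→c x c we get {c}. So FIRST(S) = {λ, c}.
FIRST(Q): from Q→S e c we get {c, e}; from Q→P we get {λ, x}. So FIRST(Q) = {λ, c, e, x}.
FOLLOW(Q) includes $ since Q is the start symbol.
FOLLOW(S): in Q→S e c, S is followed by e c with FIRST {e}. Thus FOLLOW(S) = {e}.
For S → λ: FIRST(λ) = {λ}, so it goes in M[S, t] for t ∈ {}; since λ ∈ FIRST, also for every t ∈ FOLLOW(S) = {e}.
For S → c x c: FIRST(c x c) = {c}, so it goes in M[S, t] for t ∈ {c}.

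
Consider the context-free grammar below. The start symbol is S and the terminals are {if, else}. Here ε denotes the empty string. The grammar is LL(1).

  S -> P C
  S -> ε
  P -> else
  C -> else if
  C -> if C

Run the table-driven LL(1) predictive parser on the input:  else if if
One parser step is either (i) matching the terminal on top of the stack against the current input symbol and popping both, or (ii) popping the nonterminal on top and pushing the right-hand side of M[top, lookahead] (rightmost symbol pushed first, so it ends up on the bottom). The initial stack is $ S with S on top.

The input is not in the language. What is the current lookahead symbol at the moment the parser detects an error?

step 1: stack=$ S  input=else if if $  — expand S -> P C
step 2: stack=$ C P  input=else if if $  — expand P -> else
step 3: stack=$ C else  input=else if if $  — match else
step 4: stack=$ C  input=if if $  — expand C -> if C
step 5: stack=$ C if  input=if if $  — match if
step 6: stack=$ C  input=if $  — expand C -> if C
step 7: stack=$ C if  input=if $  — match if
step 8: stack=$ C  input=$  — error: M[C, $] is empty

$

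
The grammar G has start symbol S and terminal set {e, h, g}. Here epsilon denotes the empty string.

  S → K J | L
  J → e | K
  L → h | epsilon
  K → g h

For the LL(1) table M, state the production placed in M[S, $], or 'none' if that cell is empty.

S → L

FIRST(L) = {epsilon, h}
FIRST(K) = {g}
FIRST(S) = {epsilon, g, h}  (via K J, L)
FIRST(J) = {e, g}  (via K)
FOLLOW(S) includes $ since S is the start symbol.
FOLLOW(S): S appears on no right-hand side. Thus FOLLOW(S) = {$}.
For S → K J: FIRST(K J) = {g}, so it goes in M[S, t] for t ∈ {g}.
For S → L: FIRST(L) = {epsilon, h}, so it goes in M[S, t] for t ∈ {h}; since epsilon ∈ FIRST, also for every t ∈ FOLLOW(S) = {$}.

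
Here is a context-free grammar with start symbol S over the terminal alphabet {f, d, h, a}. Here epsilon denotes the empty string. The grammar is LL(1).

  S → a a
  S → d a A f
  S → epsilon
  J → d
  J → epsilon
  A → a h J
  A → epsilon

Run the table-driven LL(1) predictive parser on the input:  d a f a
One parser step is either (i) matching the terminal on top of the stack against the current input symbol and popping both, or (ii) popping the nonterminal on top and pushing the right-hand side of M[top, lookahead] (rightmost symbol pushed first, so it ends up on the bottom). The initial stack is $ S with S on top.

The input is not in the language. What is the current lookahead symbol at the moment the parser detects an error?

     Stack      Input      Action
  1  $ S        d a f a $  expand S → d a A f
  2  $ f A a d  d a f a $  match d
  3  $ f A a    a f a $    match a
  4  $ f A      f a $      expand A → epsilon
  5  $ f        f a $      match f
  6  $          a $        error: stack empty but input remains

a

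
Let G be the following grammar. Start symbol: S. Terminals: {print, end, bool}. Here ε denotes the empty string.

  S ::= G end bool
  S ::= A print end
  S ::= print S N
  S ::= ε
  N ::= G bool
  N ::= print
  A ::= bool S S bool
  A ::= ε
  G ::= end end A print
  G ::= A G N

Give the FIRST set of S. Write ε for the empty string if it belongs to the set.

FIRST(A): from A::=bool S S bool we get {bool}; from A::=ε we get {ε}. So FIRST(A) = {ε, bool}.
FIRST(G): from G::=end end A print we get {end}; from G::=A G N we get {bool, end}. So FIRST(G) = {bool, end}.
FIRST(S): from S::=G end bool we get {bool, end}; from S::=A print end we get {bool, print}; from S::=print S N we get {print}; from S::=ε we get {ε}. So FIRST(S) = {ε, bool, end, print}.
FIRST(N): from N::=G bool we get {bool, end}; from N::=print we get {print}. So FIRST(N) = {bool, end, print}.

{ε, bool, end, print}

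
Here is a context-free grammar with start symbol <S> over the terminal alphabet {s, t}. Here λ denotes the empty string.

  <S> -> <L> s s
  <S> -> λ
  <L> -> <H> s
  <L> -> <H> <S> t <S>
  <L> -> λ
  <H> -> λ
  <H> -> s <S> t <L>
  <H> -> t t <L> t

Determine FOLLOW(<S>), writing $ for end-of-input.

FIRST(<H>) = {λ, s, t}
FIRST(<S>) = {λ, s, t}  (via <L> s s)
FIRST(<L>) = {λ, s, t}  (via <H> s, <H> <S> t <S>)
FOLLOW(<S>) includes $ since <S> is the start symbol.
FOLLOW(<H>): in <L>-><H> s, <H> is followed by s with FIRST {s}; in <L>-><H> <S> t <S>, <H> is followed by <S> t <S> with FIRST {s, t}. Thus FOLLOW(<H>) = {s, t}.
FOLLOW(<L>): in <S>-><L> s s, <L> is followed by s s with FIRST {s}; in <H>->s <S> t <L>, the suffix after <L> is empty, so FOLLOW(<L>) ⊇ FOLLOW(<H>) = {s, t}; in <H>->t t <L> t, <L> is followed by t with FIRST {t}. Thus FOLLOW(<L>) = {s, t}.
FOLLOW(<S>): in <L>-><H> <S> t <S> (occurrence 1), <S> is followed by t <S> with FIRST {t}; in <L>-><H> <S> t <S> (occurrence 2), the suffix after <S> is empty, so FOLLOW(<S>) ⊇ FOLLOW(<L>) = {s, t}; in <H>->s <S> t <L>, <S> is followed by t <L> with FIRST {t}. Thus FOLLOW(<S>) = {$, s, t}.

{$, s, t}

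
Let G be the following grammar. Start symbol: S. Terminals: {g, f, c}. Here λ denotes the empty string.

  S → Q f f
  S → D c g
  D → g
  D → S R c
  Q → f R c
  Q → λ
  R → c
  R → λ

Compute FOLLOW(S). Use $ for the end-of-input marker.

FIRST(Q) = {λ, f}
FIRST(R) = {λ, c}
FIRST(S) = {f, g}  (via Q f f, D c g)
FIRST(D) = {f, g}  (via S R c)
FOLLOW(S) includes $ since S is the start symbol.
FOLLOW(S): in D→S R c, S is followed by R c with FIRST {c}. Thus FOLLOW(S) = {$, c}.
FOLLOW(D): in S→D c g, D is followed by c g with FIRST {c}. Thus FOLLOW(D) = {c}.
FOLLOW(Q): in S→Q f f, Q is followed by f f with FIRST {f}. Thus FOLLOW(Q) = {f}.
FOLLOW(R): in D→S R c, R is followed by c with FIRST {c}; in Q→f R c, R is followed by c with FIRST {c}. Thus FOLLOW(R) = {c}.

{$, c}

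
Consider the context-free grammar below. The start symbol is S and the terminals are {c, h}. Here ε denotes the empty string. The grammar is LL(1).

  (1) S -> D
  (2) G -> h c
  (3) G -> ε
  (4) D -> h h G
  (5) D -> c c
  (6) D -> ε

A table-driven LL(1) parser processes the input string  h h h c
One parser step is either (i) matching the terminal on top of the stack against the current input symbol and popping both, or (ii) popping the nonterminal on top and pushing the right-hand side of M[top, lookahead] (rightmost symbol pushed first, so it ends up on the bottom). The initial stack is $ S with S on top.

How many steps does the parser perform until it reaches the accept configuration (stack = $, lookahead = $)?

7

     Stack    Input      Action
  1  $ S      h h h c $  expand S -> D
  2  $ D      h h h c $  expand D -> h h G
  3  $ G h h  h h h c $  match h
  4  $ G h    h h c $    match h
  5  $ G      h c $      expand G -> h c
  6  $ c h    h c $      match h
  7  $ c      c $        match c
Accept reached after 7 steps.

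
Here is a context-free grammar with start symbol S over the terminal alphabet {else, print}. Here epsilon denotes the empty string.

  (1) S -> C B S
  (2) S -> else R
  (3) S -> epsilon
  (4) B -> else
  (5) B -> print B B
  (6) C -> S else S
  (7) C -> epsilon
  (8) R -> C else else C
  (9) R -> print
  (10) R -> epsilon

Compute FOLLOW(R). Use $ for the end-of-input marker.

FIRST(B): from B->else we get {else}; from B->print B B we get {print}. So FIRST(B) = {else, print}.
FIRST(S): from S->C B S we get {else, print}; from S->else R we get {else}; from S->epsilon we get {epsilon}. So FIRST(S) = {epsilon, else, print}.
FIRST(C): from C->S else S we get {else, print}; from C->epsilon we get {epsilon}. So FIRST(C) = {epsilon, else, print}.
FIRST(R): from R->C else else C we get {else, print}; from R->print we get {print}; from R->epsilon we get {epsilon}. So FIRST(R) = {epsilon, else, print}.
FOLLOW(S) includes $ since S is the start symbol.
FOLLOW(S): in S->C B S, the suffix after S is empty (adds nothing new); in C->S else S (occurrence 1), S is followed by else S with FIRST {else}; in C->S else S (occurrence 2), the suffix after S is empty, so FOLLOW(S) ⊇ FOLLOW(C) = {$, else, print}. Thus FOLLOW(S) = {$, else, print}.
FOLLOW(B): in S->C B S, B is followed by S with FIRST {epsilon, else, print}; in S->C B S, the suffix after B is nullable, so FOLLOW(B) ⊇ FOLLOW(S) = {$, else, print}; in B->print B B (occurrence 1), B is followed by B with FIRST {else, print}; in B->print B B (occurrence 2), the suffix after B is empty (adds nothing new). Thus FOLLOW(B) = {$, else, print}.
FOLLOW(R): in S->else R, the suffix after R is empty, so FOLLOW(R) ⊇ FOLLOW(S) = {$, else, print}. Thus FOLLOW(R) = {$, else, print}.
FOLLOW(C): in S->C B S, C is followed by B S with FIRST {else, print}; in R->C else else C (occurrence 1), C is followed by else else C with FIRST {else}; in R->C else else C (occurrence 2), the suffix after C is empty, so FOLLOW(C) ⊇ FOLLOW(R) = {$, else, print}. Thus FOLLOW(C) = {$, else, print}.

{$, else, print}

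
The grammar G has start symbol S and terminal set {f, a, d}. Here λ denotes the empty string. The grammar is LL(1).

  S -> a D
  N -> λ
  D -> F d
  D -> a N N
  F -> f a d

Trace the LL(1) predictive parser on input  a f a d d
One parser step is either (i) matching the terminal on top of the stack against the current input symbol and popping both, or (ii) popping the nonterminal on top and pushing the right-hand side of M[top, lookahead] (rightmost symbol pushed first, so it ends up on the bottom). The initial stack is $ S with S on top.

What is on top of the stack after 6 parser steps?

d

     Stack      Input        Action
  1  $ S        a f a d d $  expand S -> a D
  2  $ D a      a f a d d $  match a
  3  $ D        f a d d $    expand D -> F d
  4  $ d F      f a d d $    expand F -> f a d
  5  $ d d a f  f a d d $    match f
  6  $ d d a    a d d $      match a
Stack after step 6: $ d d (top = d).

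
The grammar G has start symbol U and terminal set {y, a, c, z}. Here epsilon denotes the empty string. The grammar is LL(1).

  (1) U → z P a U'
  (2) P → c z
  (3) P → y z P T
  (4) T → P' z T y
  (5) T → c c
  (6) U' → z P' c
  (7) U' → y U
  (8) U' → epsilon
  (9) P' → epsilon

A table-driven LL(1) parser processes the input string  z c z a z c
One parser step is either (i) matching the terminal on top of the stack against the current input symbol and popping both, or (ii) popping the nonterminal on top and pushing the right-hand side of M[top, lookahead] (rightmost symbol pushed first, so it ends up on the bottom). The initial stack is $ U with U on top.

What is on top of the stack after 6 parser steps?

     Stack       Input          Action
  1  $ U         z c z a z c $  expand U → z P a U'
  2  $ U' a P z  z c z a z c $  match z
  3  $ U' a P    c z a z c $    expand P → c z
  4  $ U' a z c  c z a z c $    match c
  5  $ U' a z    z a z c $      match z
  6  $ U' a      a z c $        match a
Stack after step 6: $ U' (top = U').

U'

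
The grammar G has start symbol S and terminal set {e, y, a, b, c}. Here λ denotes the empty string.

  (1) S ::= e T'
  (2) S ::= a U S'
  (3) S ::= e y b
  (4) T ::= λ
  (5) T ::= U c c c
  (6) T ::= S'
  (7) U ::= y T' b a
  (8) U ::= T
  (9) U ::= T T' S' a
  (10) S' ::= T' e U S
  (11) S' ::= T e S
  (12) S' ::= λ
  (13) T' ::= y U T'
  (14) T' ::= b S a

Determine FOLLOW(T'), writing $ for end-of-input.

{$, a, b, c, e, y}

FIRST(S): from S::=e T' we get {e}; from S::=a U S' we get {a}; from S::=e y b we get {e}. So FIRST(S) = {a, e}.
FIRST(T'): from T'::=y U T' we get {y}; from T'::=b S a we get {b}. So FIRST(T') = {b, y}.
FIRST(T): from T::=λ we get {λ}; from T::=U c c c we get {b, c, e, y}; from T::=S' we get {λ, b, c, e, y}. So FIRST(T) = {λ, b, c, e, y}.
FIRST(U): from U::=y T' b a we get {y}; from U::=T we get {λ, b, c, e, y}; from U::=T T' S' a we get {b, c, e, y}. So FIRST(U) = {λ, b, c, e, y}.
FIRST(S'): from S'::=T' e U S we get {b, y}; from S'::=T e S we get {b, c, e, y}; from S'::=λ we get {λ}. So FIRST(S') = {λ, b, c, e, y}.
FOLLOW(S) includes $ since S is the start symbol.
FOLLOW(S): in S'::=T' e U S, the suffix after S is empty, so FOLLOW(S) ⊇ FOLLOW(S') = {$, a, b, c, e, y}; in S'::=T e S, the suffix after S is empty, so FOLLOW(S) ⊇ FOLLOW(S') = {$, a, b, c, e, y}; in T'::=b S a, S is followed by a with FIRST {a}. Thus FOLLOW(S) = {$, a, b, c, e, y}.
FOLLOW(U): in S::=a U S', U is followed by S' with FIRST {λ, b, c, e, y}; in S::=a U S', the suffix after U is nullable, so FOLLOW(U) ⊇ FOLLOW(S) = {$, a, b, c, e, y}; in T::=U c c c, U is followed by c c c with FIRST {c}; in S'::=T' e U S, U is followed by S with FIRST {a, e}; in T'::=y U T', U is followed by T' with FIRST {b, y}. Thus FOLLOW(U) = {$, a, b, c, e, y}.
FOLLOW(T): in U::=T, the suffix after T is empty, so FOLLOW(T) ⊇ FOLLOW(U) = {$, a, b, c, e, y}; in U::=T T' S' a, T is followed by T' S' a with FIRST {b, y}; in S'::=T e S, T is followed by e S with FIRST {e}. Thus FOLLOW(T) = {$, a, b, c, e, y}.
FOLLOW(S'): in S::=a U S', the suffix after S' is empty, so FOLLOW(S') ⊇ FOLLOW(S) = {$, a, b, c, e, y}; in T::=S', the suffix after S' is empty, so FOLLOW(S') ⊇ FOLLOW(T) = {$, a, b, c, e, y}; in U::=T T' S' a, S' is followed by a with FIRST {a}. Thus FOLLOW(S') = {$, a, b, c, e, y}.
FOLLOW(T'): in S::=e T', the suffix after T' is empty, so FOLLOW(T') ⊇ FOLLOW(S) = {$, a, b, c, e, y}; in U::=y T' b a, T' is followed by b a with FIRST {b}; in U::=T T' S' a, T' is followed by S' a with FIRST {a, b, c, e, y}; in S'::=T' e U S, T' is followed by e U S with FIRST {e}; in T'::=y U T', the suffix after T' is empty (adds nothing new). Thus FOLLOW(T') = {$, a, b, c, e, y}.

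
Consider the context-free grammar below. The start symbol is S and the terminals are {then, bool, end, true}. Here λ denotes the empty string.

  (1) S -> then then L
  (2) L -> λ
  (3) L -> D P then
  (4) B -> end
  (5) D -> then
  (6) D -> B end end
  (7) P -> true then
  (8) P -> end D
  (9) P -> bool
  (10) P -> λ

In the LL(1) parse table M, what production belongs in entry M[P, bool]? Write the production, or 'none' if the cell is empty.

FIRST(S) = {then}
FIRST(B) = {end}
FIRST(P) = {λ, bool, end, true}
FIRST(D) = {end, then}  (via B end end)
FIRST(L) = {λ, end, then}  (via D P then)
FOLLOW(S) includes $ since S is the start symbol.
FOLLOW(P): in L->D P then, P is followed by then with FIRST {then}. Thus FOLLOW(P) = {then}.
For P -> true then: FIRST(true then) = {true}, so it goes in M[P, t] for t ∈ {true}.
For P -> end D: FIRST(end D) = {end}, so it goes in M[P, t] for t ∈ {end}.
For P -> bool: FIRST(bool) = {bool}, so it goes in M[P, t] for t ∈ {bool}.
For P -> λ: FIRST(λ) = {λ}, so it goes in M[P, t] for t ∈ {}; since λ ∈ FIRST, also for every t ∈ FOLLOW(P) = {then}.

P -> bool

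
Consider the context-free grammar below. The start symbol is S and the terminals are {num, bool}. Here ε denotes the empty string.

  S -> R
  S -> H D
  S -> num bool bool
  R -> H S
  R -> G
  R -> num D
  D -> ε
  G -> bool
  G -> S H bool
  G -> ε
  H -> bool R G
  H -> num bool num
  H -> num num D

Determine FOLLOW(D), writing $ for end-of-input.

FIRST(D): from D->ε we get {ε}. So FIRST(D) = {ε}.
FIRST(H): from H->bool R G we get {bool}; from H->num bool num we get {num}; from H->num num D we get {num}. So FIRST(H) = {bool, num}.
FIRST(S): from S->R we get {ε, bool, num}; from S->H D we get {bool, num}; from S->num bool bool we get {num}. So FIRST(S) = {ε, bool, num}.
FIRST(G): from G->bool we get {bool}; from G->S H bool we get {bool, num}; from G->ε we get {ε}. So FIRST(G) = {ε, bool, num}.
FIRST(R): from R->H S we get {bool, num}; from R->G we get {ε, bool, num}; from R->num D we get {num}. So FIRST(R) = {ε, bool, num}.
FOLLOW(S) includes $ since S is the start symbol.
FOLLOW(S): in R->H S, the suffix after S is empty, so FOLLOW(S) ⊇ FOLLOW(R) = {$, bool, num}; in G->S H bool, S is followed by H bool with FIRST {bool, num}. Thus FOLLOW(S) = {$, bool, num}.
FOLLOW(R): in S->R, the suffix after R is empty, so FOLLOW(R) ⊇ FOLLOW(S) = {$, bool, num}; in H->bool R G, R is followed by G with FIRST {ε, bool, num}; in H->bool R G, the suffix after R is nullable, so FOLLOW(R) ⊇ FOLLOW(H) = {$, bool, num}. Thus FOLLOW(R) = {$, bool, num}.
FOLLOW(H): in S->H D, H is followed by D with FIRST {ε}; in S->H D, the suffix after H is nullable, so FOLLOW(H) ⊇ FOLLOW(S) = {$, bool, num}; in R->H S, H is followed by S with FIRST {ε, bool, num}; in R->H S, the suffix after H is nullable, so FOLLOW(H) ⊇ FOLLOW(R) = {$, bool, num}; in G->S H bool, H is followed by bool with FIRST {bool}. Thus FOLLOW(H) = {$, bool, num}.
FOLLOW(D): in S->H D, the suffix after D is empty, so FOLLOW(D) ⊇ FOLLOW(S) = {$, bool, num}; in R->num D, the suffix after D is empty, so FOLLOW(D) ⊇ FOLLOW(R) = {$, bool, num}; in H->num num D, the suffix after D is empty, so FOLLOW(D) ⊇ FOLLOW(H) = {$, bool, num}. Thus FOLLOW(D) = {$, bool, num}.
FOLLOW(G): in R->G, the suffix after G is empty, so FOLLOW(G) ⊇ FOLLOW(R) = {$, bool, num}; in H->bool R G, the suffix after G is empty, so FOLLOW(G) ⊇ FOLLOW(H) = {$, bool, num}. Thus FOLLOW(G) = {$, bool, num}.

{$, bool, num}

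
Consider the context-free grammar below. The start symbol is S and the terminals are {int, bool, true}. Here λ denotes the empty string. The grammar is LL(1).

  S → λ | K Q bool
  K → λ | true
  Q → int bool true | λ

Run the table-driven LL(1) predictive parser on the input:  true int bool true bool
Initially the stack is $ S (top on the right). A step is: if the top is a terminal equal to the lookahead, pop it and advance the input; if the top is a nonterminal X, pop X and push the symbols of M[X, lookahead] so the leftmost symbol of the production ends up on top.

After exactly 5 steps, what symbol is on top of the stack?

     Stack                 Input                      Action
  1  $ S                   true int bool true bool $  expand S → K Q bool
  2  $ bool Q K            true int bool true bool $  expand K → true
  3  $ bool Q true         true int bool true bool $  match true
  4  $ bool Q              int bool true bool $       expand Q → int bool true
  5  $ bool true bool int  int bool true bool $       match int
Stack after step 5: $ bool true bool (top = bool).

bool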